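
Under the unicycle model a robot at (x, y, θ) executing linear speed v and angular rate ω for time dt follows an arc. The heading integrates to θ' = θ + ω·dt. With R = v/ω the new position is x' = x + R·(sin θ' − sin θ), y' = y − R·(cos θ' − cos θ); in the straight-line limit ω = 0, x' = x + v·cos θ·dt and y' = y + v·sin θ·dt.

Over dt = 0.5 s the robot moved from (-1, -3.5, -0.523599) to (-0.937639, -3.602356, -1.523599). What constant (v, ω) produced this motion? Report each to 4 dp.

v = 0.2500, ω = -2.0000

Δθ = -1.523599 − -0.523599 = -1.000000
ω = Δθ/dt = -1.000000/0.5 = -2.0000
R = −Δy/(cos θ' − cos θ) = -0.1250
v = R·ω = -0.1250·-2.0000 = 0.2500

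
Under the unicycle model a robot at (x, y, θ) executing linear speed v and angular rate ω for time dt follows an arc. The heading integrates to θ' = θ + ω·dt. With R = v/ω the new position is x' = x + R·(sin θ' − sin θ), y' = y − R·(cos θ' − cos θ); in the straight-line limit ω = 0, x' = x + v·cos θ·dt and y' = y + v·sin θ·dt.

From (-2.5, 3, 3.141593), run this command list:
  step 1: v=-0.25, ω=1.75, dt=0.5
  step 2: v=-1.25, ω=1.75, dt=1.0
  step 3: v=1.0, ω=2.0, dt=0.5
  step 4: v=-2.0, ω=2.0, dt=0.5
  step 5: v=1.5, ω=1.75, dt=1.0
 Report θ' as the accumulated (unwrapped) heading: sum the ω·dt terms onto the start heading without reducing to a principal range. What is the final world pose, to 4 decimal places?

(-3.5703, 4.2525, 9.5166)

step 1: θ'=4.0166 (R=-0.1429) → pose (-2.3904, 3.0513, 4.0166)
step 2: θ'=5.7666 (R=-0.7143) → pose (-2.5858, 4.1302, 5.7666)
step 3: θ'=6.7666 (R=0.5000) → pose (-2.1064, 4.1223, 6.7666)
step 4: θ'=7.7666 (R=-1.0000) → pose (-2.6378, 3.3241, 7.7666)
step 5: θ'=9.5166 (R=0.8571) → pose (-3.5703, 4.2525, 9.5166)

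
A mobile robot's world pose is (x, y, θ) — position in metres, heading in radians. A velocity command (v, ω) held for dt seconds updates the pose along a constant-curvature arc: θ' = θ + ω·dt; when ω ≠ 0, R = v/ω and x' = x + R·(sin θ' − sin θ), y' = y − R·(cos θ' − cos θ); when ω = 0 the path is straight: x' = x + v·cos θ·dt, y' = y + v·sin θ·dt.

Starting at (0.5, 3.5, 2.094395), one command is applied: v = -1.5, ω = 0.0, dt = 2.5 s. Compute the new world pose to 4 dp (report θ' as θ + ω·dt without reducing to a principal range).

θ' = 2.0944 + 0.0·2.5 = 2.0944
ω = 0 → straight: x' = 0.5 + -1.5·cos(2.0944)·2.5 = 2.3750
y' = 3.5 + -1.5·sin(2.0944)·2.5 = 0.2524

(2.3750, 0.2524, 2.0944)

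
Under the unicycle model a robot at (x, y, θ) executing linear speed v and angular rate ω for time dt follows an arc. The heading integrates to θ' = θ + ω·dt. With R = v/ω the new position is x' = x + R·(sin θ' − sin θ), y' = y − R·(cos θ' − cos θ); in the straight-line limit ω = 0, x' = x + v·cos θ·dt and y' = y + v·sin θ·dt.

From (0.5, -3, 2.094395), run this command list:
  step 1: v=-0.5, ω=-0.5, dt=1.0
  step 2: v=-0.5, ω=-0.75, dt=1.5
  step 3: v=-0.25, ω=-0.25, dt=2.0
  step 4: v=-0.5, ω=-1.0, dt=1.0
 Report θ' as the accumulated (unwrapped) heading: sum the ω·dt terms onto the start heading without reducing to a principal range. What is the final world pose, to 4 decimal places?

(-0.6277, -3.9518, -1.0306)

step 1: θ'=1.5944 (R=1.0000) → pose (0.6337, -3.4764, 1.5944)
step 2: θ'=0.4694 (R=0.6667) → pose (0.2688, -4.0867, 0.4694)
step 3: θ'=-0.0306 (R=1.0000) → pose (-0.2142, -4.1944, -0.0306)
step 4: θ'=-1.0306 (R=0.5000) → pose (-0.6277, -3.9518, -1.0306)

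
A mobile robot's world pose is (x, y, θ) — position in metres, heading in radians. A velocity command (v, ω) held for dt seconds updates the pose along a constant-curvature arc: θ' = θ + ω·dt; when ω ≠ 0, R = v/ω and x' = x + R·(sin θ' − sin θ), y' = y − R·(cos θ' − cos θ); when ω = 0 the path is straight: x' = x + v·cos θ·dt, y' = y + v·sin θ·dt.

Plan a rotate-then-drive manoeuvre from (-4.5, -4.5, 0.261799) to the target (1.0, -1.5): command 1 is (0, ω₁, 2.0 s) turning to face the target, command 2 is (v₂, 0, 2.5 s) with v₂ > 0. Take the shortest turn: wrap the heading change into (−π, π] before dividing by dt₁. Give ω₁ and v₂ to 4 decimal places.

heading to target = atan2(-1.5−-4.5, 1−-4.5) = 0.4993
Δθ = wrap(0.4993 − 0.2618) = 0.2375; ω₁ = Δθ/dt₁ = 0.1188
distance = √((1−-4.5)² + (-1.5−-4.5)²) = 6.2650; v₂ = distance/dt₂ = 2.5060

ω₁ = 0.1188, v₂ = 2.5060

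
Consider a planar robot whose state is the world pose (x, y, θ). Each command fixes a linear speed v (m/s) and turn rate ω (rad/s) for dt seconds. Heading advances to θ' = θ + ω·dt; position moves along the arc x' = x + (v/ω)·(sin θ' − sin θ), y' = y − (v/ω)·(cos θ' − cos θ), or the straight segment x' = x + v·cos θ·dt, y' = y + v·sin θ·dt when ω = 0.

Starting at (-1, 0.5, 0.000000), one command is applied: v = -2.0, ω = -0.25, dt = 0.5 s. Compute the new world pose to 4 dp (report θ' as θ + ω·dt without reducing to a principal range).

θ' = 0.0000 + -0.25·0.5 = -0.1250
R = v/ω = -2.0/-0.25 = 8.0000
x' = -1 + 8.0000·(sin -0.1250 − sin 0.0000) = -1.9974
y' = 0.5 − 8.0000·(cos -0.1250 − cos 0.0000) = 0.5624

(-1.9974, 0.5624, -0.1250)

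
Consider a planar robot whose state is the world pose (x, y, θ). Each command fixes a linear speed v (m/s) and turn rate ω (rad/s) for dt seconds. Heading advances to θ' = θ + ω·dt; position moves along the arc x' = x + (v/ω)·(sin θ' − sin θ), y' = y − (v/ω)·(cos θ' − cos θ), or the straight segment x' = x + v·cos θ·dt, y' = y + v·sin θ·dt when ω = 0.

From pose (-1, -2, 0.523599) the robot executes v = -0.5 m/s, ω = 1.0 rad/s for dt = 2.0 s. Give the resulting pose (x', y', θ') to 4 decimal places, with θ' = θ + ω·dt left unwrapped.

(-1.0397, -2.8405, 2.5236)

θ' = 0.5236 + 1.0·2.0 = 2.5236
R = v/ω = -0.5/1.0 = -0.5000
x' = -1 + -0.5000·(sin 2.5236 − sin 0.5236) = -1.0397
y' = -2 − -0.5000·(cos 2.5236 − cos 0.5236) = -2.8405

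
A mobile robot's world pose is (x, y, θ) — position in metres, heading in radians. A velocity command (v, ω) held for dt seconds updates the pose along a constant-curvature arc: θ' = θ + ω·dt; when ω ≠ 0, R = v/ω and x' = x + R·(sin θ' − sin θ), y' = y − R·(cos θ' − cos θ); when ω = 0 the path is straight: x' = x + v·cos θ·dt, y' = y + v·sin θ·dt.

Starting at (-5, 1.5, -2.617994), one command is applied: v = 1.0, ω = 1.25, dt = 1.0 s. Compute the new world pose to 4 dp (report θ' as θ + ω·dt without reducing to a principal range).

(-5.3836, 0.6460, -1.3680)

θ' = -2.6180 + 1.25·1.0 = -1.3680
R = v/ω = 1.0/1.25 = 0.8000
x' = -5 + 0.8000·(sin -1.3680 − sin -2.6180) = -5.3836
y' = 1.5 − 0.8000·(cos -1.3680 − cos -2.6180) = 0.6460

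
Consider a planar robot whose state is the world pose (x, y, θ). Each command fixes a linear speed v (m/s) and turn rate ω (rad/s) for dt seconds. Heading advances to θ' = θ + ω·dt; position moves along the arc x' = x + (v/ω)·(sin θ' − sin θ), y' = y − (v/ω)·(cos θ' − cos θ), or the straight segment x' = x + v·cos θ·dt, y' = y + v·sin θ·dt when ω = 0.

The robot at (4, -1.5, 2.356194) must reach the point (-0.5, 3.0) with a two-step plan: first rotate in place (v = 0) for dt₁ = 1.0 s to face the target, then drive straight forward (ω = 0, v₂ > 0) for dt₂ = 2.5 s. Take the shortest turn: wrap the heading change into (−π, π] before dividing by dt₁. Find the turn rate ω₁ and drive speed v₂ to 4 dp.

heading to target = atan2(3−-1.5, -0.5−4) = 2.3562
Δθ = wrap(2.3562 − 2.3562) = 0.0000; ω₁ = Δθ/dt₁ = 0.0000
distance = √((-0.5−4)² + (3−-1.5)²) = 6.3640; v₂ = distance/dt₂ = 2.5456

ω₁ = 0.0000, v₂ = 2.5456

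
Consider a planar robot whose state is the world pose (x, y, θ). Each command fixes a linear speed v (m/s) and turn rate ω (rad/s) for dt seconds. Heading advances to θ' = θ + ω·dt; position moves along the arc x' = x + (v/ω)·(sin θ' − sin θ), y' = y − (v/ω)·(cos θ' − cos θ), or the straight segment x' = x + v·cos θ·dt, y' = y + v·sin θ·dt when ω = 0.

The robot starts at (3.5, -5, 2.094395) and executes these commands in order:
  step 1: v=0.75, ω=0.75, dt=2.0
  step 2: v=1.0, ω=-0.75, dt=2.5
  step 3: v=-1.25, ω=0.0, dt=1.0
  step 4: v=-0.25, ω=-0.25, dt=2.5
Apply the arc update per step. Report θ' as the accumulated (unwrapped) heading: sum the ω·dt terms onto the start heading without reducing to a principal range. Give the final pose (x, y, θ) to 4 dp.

step 1: θ'=3.5944 (R=1.0000) → pose (2.1965, -4.6008, 3.5944)
step 2: θ'=1.7194 (R=-1.3333) → pose (0.2945, -3.5992, 1.7194)
step 3: θ'=1.7194 (straight) → pose (0.4796, -4.8354, 1.7194)
step 4: θ'=1.0944 (R=1.0000) → pose (0.3793, -5.4421, 1.0944)

(0.3793, -5.4421, 1.0944)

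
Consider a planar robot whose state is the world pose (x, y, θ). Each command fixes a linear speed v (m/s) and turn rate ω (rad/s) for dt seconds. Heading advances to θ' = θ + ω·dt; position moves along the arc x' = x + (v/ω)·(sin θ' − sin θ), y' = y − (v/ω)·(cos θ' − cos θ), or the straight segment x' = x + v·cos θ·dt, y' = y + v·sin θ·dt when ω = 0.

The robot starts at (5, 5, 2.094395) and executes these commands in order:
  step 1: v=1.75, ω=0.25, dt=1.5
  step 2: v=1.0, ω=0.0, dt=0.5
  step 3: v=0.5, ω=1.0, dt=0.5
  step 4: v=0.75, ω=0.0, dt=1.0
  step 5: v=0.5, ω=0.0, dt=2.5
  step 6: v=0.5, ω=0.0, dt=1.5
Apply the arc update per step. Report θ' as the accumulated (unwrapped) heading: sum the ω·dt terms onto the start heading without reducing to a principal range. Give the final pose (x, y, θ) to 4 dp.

step 1: θ'=2.4694 (R=7.0000) → pose (3.2968, 6.9772, 2.4694)
step 2: θ'=2.4694 (straight) → pose (2.9055, 7.2885, 2.4694)
step 3: θ'=2.9694 (R=0.5000) → pose (2.6799, 7.3899, 2.9694)
step 4: θ'=2.9694 (straight) → pose (1.9410, 7.5184, 2.9694)
step 5: θ'=2.9694 (straight) → pose (0.7094, 7.7326, 2.9694)
step 6: θ'=2.9694 (straight) → pose (-0.0295, 7.8611, 2.9694)

(-0.0295, 7.8611, 2.9694)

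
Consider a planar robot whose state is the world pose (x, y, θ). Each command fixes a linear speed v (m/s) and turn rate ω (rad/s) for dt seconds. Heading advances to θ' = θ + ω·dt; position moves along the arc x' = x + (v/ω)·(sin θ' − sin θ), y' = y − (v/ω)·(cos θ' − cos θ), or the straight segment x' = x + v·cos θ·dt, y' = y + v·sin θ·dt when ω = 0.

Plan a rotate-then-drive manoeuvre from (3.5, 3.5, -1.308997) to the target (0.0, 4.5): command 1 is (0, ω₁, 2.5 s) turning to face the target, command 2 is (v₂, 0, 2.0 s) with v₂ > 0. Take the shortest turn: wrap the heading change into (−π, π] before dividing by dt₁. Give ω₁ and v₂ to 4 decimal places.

ω₁ = -0.8444, v₂ = 1.8200

heading to target = atan2(4.5−3.5, 0−3.5) = 2.8633
Δθ = wrap(2.8633 − -1.3090) = -2.1109; ω₁ = Δθ/dt₁ = -0.8444
distance = √((0−3.5)² + (4.5−3.5)²) = 3.6401; v₂ = distance/dt₂ = 1.8200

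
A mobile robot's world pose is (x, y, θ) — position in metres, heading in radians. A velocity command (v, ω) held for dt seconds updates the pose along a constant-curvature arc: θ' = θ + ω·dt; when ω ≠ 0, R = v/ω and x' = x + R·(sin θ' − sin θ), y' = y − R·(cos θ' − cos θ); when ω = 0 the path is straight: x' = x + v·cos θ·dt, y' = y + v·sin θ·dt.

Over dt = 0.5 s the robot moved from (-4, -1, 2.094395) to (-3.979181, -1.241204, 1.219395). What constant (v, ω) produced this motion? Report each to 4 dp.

v = -0.5000, ω = -1.7500

Δθ = 1.219395 − 2.094395 = -0.875000
ω = Δθ/dt = -0.875000/0.5 = -1.7500
R = −Δy/(cos θ' − cos θ) = 0.2857
v = R·ω = 0.2857·-1.7500 = -0.5000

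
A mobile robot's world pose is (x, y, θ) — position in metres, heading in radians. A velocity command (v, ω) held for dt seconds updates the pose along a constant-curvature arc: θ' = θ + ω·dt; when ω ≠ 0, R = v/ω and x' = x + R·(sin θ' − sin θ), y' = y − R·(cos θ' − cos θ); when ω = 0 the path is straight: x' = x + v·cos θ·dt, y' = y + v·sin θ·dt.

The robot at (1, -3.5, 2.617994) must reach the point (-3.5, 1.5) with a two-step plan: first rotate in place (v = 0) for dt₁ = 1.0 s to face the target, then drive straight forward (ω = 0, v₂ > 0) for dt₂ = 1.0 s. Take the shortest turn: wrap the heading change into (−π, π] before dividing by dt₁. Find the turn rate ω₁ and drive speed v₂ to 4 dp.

heading to target = atan2(1.5−-3.5, -3.5−1) = 2.3036
Δθ = wrap(2.3036 − 2.6180) = -0.3144; ω₁ = Δθ/dt₁ = -0.3144
distance = √((-3.5−1)² + (1.5−-3.5)²) = 6.7268; v₂ = distance/dt₂ = 6.7268

ω₁ = -0.3144, v₂ = 6.7268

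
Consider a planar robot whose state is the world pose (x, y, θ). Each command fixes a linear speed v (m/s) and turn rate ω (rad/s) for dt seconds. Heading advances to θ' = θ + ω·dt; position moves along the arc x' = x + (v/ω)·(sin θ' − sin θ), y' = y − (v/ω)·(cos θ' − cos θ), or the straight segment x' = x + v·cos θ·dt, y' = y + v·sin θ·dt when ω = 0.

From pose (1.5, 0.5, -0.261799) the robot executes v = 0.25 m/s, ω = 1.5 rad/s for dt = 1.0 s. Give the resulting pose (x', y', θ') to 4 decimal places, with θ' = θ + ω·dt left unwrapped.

θ' = -0.2618 + 1.5·1.0 = 1.2382
R = v/ω = 0.25/1.5 = 0.1667
x' = 1.5 + 0.1667·(sin 1.2382 − sin -0.2618) = 1.7007
y' = 0.5 − 0.1667·(cos 1.2382 − cos -0.2618) = 0.6066

(1.7007, 0.6066, 1.2382)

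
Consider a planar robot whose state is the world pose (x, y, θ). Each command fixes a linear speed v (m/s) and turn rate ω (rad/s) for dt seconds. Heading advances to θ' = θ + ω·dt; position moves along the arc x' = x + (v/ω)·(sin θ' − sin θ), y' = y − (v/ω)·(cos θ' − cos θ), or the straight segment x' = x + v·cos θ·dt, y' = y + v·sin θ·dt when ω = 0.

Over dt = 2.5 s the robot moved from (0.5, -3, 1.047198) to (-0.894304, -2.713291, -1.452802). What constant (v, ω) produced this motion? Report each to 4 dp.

Δθ = -1.452802 − 1.047198 = -2.500000
ω = Δθ/dt = -2.500000/2.5 = -1.0000
R = Δx/(sin θ' − sin θ) = 0.7500
v = R·ω = 0.7500·-1.0000 = -0.7500

v = -0.7500, ω = -1.0000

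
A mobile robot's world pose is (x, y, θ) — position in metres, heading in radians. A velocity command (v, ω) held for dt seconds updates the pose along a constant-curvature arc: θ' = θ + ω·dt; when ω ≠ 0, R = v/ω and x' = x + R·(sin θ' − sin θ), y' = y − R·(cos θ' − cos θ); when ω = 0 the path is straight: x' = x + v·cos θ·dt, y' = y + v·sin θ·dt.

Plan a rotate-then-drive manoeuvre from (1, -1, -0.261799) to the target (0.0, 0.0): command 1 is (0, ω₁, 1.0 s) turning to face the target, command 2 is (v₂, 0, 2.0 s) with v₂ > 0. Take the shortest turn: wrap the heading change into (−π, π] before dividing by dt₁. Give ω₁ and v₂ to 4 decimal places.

heading to target = atan2(0−-1, 0−1) = 2.3562
Δθ = wrap(2.3562 − -0.2618) = 2.6180; ω₁ = Δθ/dt₁ = 2.6180
distance = √((0−1)² + (0−-1)²) = 1.4142; v₂ = distance/dt₂ = 0.7071

ω₁ = 2.6180, v₂ = 0.7071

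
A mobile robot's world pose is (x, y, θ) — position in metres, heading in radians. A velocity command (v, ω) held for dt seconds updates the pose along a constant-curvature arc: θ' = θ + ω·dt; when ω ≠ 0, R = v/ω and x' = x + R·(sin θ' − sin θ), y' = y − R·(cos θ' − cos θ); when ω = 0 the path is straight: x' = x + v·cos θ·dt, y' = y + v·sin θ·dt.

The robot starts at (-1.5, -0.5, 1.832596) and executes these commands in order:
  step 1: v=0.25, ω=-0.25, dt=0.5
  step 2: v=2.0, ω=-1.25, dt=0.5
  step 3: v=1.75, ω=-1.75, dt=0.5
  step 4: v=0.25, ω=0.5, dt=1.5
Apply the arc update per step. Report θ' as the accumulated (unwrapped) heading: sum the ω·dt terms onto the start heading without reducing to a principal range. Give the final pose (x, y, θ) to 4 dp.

(-0.3698, 1.3021, 0.9576)

step 1: θ'=1.7076 (R=-1.0000) → pose (-1.5247, -0.3776, 1.7076)
step 2: θ'=1.0826 (R=-1.6000) → pose (-1.3528, 0.5911, 1.0826)
step 3: θ'=0.2076 (R=-1.0000) → pose (-0.6757, 1.1006, 0.2076)
step 4: θ'=0.9576 (R=0.5000) → pose (-0.3698, 1.3021, 0.9576)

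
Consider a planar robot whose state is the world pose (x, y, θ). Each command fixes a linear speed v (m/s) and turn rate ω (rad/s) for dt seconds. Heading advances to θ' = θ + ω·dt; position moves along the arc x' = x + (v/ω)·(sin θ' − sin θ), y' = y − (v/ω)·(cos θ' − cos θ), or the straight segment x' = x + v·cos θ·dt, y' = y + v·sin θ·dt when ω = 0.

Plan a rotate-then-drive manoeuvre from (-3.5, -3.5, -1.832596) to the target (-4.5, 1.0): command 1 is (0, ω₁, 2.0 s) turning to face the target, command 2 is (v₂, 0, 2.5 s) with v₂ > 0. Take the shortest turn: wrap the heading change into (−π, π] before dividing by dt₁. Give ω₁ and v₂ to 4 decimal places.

heading to target = atan2(1−-3.5, -4.5−-3.5) = 1.7895
Δθ = wrap(1.7895 − -1.8326) = -2.6611; ω₁ = Δθ/dt₁ = -1.3306
distance = √((-4.5−-3.5)² + (1−-3.5)²) = 4.6098; v₂ = distance/dt₂ = 1.8439

ω₁ = -1.3306, v₂ = 1.8439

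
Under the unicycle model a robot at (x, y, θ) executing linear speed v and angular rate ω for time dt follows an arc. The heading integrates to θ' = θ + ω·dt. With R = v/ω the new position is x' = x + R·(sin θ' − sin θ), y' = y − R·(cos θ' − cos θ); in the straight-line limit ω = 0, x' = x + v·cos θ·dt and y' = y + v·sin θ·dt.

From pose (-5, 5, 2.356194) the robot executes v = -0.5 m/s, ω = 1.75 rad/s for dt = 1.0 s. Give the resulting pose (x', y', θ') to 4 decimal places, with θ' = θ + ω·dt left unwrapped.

(-4.5632, 5.0392, 4.1062)

θ' = 2.3562 + 1.75·1.0 = 4.1062
R = v/ω = -0.5/1.75 = -0.2857
x' = -5 + -0.2857·(sin 4.1062 − sin 2.3562) = -4.5632
y' = 5 − -0.2857·(cos 4.1062 − cos 2.3562) = 5.0392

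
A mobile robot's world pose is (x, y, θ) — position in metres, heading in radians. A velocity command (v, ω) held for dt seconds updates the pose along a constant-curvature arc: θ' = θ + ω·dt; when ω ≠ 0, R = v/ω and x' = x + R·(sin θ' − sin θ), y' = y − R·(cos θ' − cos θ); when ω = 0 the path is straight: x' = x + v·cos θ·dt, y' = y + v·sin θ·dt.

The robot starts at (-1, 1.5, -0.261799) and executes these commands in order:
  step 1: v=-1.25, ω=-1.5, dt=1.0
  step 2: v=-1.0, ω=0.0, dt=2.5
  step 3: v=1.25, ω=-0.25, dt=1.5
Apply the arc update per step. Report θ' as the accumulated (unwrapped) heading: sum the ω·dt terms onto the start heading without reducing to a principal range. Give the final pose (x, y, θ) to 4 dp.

step 1: θ'=-1.7618 (R=0.8333) → pose (-1.6025, 2.4631, -1.7618)
step 2: θ'=-1.7618 (straight) → pose (-1.1279, 4.9177, -1.7618)
step 3: θ'=-2.1368 (R=-5.0000) → pose (-1.8167, 3.1856, -2.1368)

(-1.8167, 3.1856, -2.1368)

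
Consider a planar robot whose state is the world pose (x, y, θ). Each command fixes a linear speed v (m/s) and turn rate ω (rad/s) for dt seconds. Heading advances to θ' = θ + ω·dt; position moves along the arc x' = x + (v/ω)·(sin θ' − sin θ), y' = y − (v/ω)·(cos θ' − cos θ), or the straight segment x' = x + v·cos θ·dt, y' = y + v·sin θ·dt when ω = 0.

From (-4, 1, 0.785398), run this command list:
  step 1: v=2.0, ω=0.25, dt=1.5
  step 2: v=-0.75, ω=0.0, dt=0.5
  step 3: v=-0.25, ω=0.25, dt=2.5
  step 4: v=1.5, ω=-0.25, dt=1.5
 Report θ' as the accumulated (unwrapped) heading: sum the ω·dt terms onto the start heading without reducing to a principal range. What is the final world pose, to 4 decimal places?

step 1: θ'=1.1604 (R=8.0000) → pose (-2.3212, 3.4651, 1.1604)
step 2: θ'=1.1604 (straight) → pose (-2.4708, 3.1212, 1.1604)
step 3: θ'=1.7854 (R=-1.0000) → pose (-2.5309, 2.5093, 1.7854)
step 4: θ'=1.4104 (R=-6.0000) → pose (-2.5915, 4.7453, 1.4104)

(-2.5915, 4.7453, 1.4104)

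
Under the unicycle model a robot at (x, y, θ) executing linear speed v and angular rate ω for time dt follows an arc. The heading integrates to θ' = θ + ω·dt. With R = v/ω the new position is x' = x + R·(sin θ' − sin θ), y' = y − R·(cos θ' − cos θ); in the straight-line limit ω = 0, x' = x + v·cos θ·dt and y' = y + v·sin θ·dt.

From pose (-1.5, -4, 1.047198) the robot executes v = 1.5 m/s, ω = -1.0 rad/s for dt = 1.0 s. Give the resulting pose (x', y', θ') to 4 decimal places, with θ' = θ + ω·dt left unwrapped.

θ' = 1.0472 + -1.0·1.0 = 0.0472
R = v/ω = 1.5/-1.0 = -1.5000
x' = -1.5 + -1.5000·(sin 0.0472 − sin 1.0472) = -0.2717
y' = -4 − -1.5000·(cos 0.0472 − cos 1.0472) = -3.2517

(-0.2717, -3.2517, 0.0472)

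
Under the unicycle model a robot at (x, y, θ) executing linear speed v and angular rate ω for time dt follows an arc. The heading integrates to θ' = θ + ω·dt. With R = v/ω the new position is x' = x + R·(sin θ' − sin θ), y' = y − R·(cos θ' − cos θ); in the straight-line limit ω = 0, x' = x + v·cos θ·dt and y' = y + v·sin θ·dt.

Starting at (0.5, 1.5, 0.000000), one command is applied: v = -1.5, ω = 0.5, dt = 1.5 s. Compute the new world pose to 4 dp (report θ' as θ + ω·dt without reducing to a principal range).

θ' = 0.0000 + 0.5·1.5 = 0.7500
R = v/ω = -1.5/0.5 = -3.0000
x' = 0.5 + -3.0000·(sin 0.7500 − sin 0.0000) = -1.5449
y' = 1.5 − -3.0000·(cos 0.7500 − cos 0.0000) = 0.6951

(-1.5449, 0.6951, 0.7500)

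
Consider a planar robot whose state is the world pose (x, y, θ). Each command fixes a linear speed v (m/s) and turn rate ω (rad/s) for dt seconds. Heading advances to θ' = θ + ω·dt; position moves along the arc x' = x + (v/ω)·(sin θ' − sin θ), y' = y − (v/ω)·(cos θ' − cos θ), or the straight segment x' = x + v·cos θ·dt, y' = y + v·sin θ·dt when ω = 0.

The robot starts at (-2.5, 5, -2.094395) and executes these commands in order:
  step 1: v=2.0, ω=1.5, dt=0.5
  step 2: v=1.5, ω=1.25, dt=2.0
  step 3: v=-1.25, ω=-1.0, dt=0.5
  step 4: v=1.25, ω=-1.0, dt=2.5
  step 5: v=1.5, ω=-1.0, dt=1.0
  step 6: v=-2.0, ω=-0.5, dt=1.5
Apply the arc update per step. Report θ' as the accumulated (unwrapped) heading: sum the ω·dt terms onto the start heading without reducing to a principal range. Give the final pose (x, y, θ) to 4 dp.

(3.1230, 0.7474, -3.5944)

step 1: θ'=-1.3444 (R=1.3333) → pose (-2.6446, 4.0340, -1.3444)
step 2: θ'=1.1556 (R=1.2000) → pose (-0.3772, 3.8194, 1.1556)
step 3: θ'=0.6556 (R=1.2500) → pose (-0.7589, 3.3327, 0.6556)
step 4: θ'=-1.8444 (R=-1.2500) → pose (1.2066, 2.0041, -1.8444)
step 5: θ'=-2.8444 (R=-1.5000) → pose (0.2017, 0.9752, -2.8444)
step 6: θ'=-3.5944 (R=4.0000) → pose (3.1230, 0.7474, -3.5944)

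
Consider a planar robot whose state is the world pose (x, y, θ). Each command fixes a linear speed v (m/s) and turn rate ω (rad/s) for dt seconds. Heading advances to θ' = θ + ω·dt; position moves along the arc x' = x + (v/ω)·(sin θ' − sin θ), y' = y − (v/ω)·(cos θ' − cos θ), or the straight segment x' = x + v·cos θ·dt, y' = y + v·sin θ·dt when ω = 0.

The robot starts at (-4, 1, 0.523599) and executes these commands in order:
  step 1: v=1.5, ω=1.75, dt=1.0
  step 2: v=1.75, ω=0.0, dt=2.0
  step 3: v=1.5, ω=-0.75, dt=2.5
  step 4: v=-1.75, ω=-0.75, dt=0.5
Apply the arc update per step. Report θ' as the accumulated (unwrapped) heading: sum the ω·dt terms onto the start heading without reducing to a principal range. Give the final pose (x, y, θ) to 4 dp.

step 1: θ'=2.2736 (R=0.8571) → pose (-3.7745, 2.2963, 2.2736)
step 2: θ'=2.2736 (straight) → pose (-6.0368, 4.9669, 2.2736)
step 3: θ'=0.3986 (R=-2.0000) → pose (-5.2870, 8.1029, 0.3986)
step 4: θ'=0.0236 (R=2.3333) → pose (-6.1376, 7.9206, 0.0236)

(-6.1376, 7.9206, 0.0236)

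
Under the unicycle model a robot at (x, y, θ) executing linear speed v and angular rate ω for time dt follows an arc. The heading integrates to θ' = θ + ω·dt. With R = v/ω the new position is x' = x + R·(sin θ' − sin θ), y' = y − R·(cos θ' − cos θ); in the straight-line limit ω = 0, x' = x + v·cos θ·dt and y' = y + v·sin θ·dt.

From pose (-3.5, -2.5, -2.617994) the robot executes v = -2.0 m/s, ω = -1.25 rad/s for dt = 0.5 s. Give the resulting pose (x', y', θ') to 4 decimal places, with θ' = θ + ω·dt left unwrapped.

(-2.5380, -2.2939, -3.2430)

θ' = -2.6180 + -1.25·0.5 = -3.2430
R = v/ω = -2.0/-1.25 = 1.6000
x' = -3.5 + 1.6000·(sin -3.2430 − sin -2.6180) = -2.5380
y' = -2.5 − 1.6000·(cos -3.2430 − cos -2.6180) = -2.2939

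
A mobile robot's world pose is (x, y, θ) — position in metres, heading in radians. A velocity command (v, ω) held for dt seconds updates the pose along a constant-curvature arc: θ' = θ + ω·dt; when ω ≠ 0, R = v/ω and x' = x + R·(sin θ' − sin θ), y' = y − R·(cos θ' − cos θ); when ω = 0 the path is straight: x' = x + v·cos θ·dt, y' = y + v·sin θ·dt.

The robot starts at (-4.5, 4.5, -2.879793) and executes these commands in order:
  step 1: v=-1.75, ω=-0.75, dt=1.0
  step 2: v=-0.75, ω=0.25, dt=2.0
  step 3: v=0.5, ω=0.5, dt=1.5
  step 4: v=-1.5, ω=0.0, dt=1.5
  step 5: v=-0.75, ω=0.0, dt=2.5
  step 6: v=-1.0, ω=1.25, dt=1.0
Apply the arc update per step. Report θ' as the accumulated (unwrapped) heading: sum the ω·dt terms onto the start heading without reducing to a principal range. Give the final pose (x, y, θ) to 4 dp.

(1.1185, 7.4479, -1.1298)

step 1: θ'=-3.6298 (R=2.3333) → pose (-2.8017, 4.3069, -3.6298)
step 2: θ'=-3.1298 (R=-3.0000) → pose (-1.3592, 3.9567, -3.1298)
step 3: θ'=-2.3798 (R=1.0000) → pose (-2.0376, 3.6803, -2.3798)
step 4: θ'=-2.3798 (straight) → pose (-0.4095, 5.2333, -2.3798)
step 5: θ'=-2.3798 (straight) → pose (0.9472, 6.5275, -2.3798)
step 6: θ'=-1.1298 (R=-0.8000) → pose (1.1185, 7.4479, -1.1298)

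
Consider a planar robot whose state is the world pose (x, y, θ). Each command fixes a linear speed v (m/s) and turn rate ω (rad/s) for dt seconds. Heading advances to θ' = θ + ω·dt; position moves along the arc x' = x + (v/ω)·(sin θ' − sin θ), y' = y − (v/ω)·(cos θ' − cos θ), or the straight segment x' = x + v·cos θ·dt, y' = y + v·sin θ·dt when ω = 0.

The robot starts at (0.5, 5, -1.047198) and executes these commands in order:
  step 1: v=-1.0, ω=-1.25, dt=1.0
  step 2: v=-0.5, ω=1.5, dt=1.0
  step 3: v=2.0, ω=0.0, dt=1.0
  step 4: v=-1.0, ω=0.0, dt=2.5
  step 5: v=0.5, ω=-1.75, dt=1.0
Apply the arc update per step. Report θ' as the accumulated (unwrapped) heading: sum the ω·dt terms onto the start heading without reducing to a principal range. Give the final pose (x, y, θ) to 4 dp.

(0.1903, 6.3070, -2.5472)

step 1: θ'=-2.2972 (R=0.8000) → pose (0.5948, 5.9313, -2.2972)
step 2: θ'=-0.7972 (R=-0.3333) → pose (0.5840, 6.3856, -0.7972)
step 3: θ'=-0.7972 (straight) → pose (1.9815, 4.9548, -0.7972)
step 4: θ'=-0.7972 (straight) → pose (0.2347, 6.7433, -0.7972)
step 5: θ'=-2.5472 (R=-0.2857) → pose (0.1903, 6.3070, -2.5472)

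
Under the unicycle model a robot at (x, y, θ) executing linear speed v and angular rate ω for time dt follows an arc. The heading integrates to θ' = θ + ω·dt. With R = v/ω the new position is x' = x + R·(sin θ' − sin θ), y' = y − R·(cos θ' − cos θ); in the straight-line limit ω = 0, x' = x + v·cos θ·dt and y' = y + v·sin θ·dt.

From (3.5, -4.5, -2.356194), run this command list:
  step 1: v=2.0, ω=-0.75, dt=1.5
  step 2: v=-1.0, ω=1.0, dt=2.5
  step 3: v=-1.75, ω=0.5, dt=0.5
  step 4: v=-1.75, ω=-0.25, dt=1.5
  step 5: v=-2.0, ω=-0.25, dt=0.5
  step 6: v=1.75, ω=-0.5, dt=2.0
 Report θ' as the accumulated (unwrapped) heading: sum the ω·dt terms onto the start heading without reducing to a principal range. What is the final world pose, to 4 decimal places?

step 1: θ'=-3.4812 (R=-2.6667) → pose (0.7261, -5.1287, -3.4812)
step 2: θ'=-0.9812 (R=-1.0000) → pose (1.8904, -3.6298, -0.9812)
step 3: θ'=-0.7312 (R=-3.5000) → pose (1.3184, -2.9706, -0.7312)
step 4: θ'=-1.1062 (R=7.0000) → pose (-0.2652, -0.8964, -1.1062)
step 5: θ'=-1.2312 (R=8.0000) → pose (-0.6563, 0.0232, -1.2312)
step 6: θ'=-2.2312 (R=-3.5000) → pose (-1.1923, -3.2897, -2.2312)

(-1.1923, -3.2897, -2.2312)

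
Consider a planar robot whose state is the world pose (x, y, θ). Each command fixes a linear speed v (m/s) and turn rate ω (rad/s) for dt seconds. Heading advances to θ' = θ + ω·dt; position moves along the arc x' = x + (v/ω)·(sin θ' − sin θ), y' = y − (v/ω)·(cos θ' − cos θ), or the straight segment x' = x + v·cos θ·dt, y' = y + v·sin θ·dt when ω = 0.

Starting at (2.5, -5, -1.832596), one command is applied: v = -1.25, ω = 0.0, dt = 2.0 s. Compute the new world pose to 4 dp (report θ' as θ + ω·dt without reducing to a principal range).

θ' = -1.8326 + 0.0·2.0 = -1.8326
ω = 0 → straight: x' = 2.5 + -1.25·cos(-1.8326)·2.0 = 3.1470
y' = -5 + -1.25·sin(-1.8326)·2.0 = -2.5852

(3.1470, -2.5852, -1.8326)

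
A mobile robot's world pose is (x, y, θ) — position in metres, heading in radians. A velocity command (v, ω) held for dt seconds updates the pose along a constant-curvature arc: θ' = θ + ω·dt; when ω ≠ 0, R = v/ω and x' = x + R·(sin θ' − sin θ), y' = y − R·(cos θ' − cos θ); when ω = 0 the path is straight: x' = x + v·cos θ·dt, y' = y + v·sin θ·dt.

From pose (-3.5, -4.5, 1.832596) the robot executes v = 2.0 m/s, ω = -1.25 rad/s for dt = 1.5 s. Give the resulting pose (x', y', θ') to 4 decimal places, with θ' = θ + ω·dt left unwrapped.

θ' = 1.8326 + -1.25·1.5 = -0.0424
R = v/ω = 2.0/-1.25 = -1.6000
x' = -3.5 + -1.6000·(sin -0.0424 − sin 1.8326) = -1.8867
y' = -4.5 − -1.6000·(cos -0.0424 − cos 1.8326) = -2.4873

(-1.8867, -2.4873, -0.0424)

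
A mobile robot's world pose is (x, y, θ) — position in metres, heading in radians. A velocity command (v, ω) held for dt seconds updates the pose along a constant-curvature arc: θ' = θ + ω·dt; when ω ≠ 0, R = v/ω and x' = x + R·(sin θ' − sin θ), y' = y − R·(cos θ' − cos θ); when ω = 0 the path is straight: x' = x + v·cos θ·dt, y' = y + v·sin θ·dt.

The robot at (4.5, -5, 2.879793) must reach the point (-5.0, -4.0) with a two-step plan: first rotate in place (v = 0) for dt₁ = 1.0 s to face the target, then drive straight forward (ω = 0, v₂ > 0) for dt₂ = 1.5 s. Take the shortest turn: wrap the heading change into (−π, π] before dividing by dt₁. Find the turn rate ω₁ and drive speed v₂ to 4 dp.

heading to target = atan2(-4−-5, -5−4.5) = 3.0367
Δθ = wrap(3.0367 − 2.8798) = 0.1569; ω₁ = Δθ/dt₁ = 0.1569
distance = √((-5−4.5)² + (-4−-5)²) = 9.5525; v₂ = distance/dt₂ = 6.3683

ω₁ = 0.1569, v₂ = 6.3683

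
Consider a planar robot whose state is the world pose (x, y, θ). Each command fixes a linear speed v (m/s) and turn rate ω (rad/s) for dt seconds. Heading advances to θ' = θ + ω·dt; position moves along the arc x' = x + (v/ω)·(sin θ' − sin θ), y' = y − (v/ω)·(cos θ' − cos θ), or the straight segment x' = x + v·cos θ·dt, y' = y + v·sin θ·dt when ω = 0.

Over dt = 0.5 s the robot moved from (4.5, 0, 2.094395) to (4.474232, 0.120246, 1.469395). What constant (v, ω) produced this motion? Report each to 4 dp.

v = 0.2500, ω = -1.2500

Δθ = 1.469395 − 2.094395 = -0.625000
ω = Δθ/dt = -0.625000/0.5 = -1.2500
R = −Δy/(cos θ' − cos θ) = -0.2000
v = R·ω = -0.2000·-1.2500 = 0.2500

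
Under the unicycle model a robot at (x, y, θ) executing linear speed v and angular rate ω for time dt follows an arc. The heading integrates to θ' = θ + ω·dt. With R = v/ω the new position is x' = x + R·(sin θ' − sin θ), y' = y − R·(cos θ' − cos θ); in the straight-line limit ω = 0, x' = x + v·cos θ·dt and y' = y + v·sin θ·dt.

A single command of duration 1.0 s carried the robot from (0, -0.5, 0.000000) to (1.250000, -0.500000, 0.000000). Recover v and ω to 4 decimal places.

v = 1.2500, ω = 0.0000

Δθ = 0.000000 − 0.000000 = 0.000000
ω = Δθ/dt = 0.000000/1.0 = 0.0000
ω = 0 → v = (Δx·cos θ + Δy·sin θ)/dt = 1.2500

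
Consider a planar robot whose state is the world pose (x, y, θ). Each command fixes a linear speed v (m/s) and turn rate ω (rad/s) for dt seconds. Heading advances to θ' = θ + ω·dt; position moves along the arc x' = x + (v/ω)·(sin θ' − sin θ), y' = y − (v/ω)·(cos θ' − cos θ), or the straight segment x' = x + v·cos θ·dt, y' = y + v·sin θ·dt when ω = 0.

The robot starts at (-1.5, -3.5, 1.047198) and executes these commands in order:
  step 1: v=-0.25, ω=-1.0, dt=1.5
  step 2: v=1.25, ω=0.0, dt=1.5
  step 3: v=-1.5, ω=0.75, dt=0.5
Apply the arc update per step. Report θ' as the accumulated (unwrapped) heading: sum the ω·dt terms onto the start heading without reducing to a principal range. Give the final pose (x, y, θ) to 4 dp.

(-0.8594, -4.2246, -0.0778)

step 1: θ'=-0.4528 (R=0.2500) → pose (-1.8259, -3.5998, -0.4528)
step 2: θ'=-0.4528 (straight) → pose (-0.1398, -4.4201, -0.4528)
step 3: θ'=-0.0778 (R=-2.0000) → pose (-0.8594, -4.2246, -0.0778)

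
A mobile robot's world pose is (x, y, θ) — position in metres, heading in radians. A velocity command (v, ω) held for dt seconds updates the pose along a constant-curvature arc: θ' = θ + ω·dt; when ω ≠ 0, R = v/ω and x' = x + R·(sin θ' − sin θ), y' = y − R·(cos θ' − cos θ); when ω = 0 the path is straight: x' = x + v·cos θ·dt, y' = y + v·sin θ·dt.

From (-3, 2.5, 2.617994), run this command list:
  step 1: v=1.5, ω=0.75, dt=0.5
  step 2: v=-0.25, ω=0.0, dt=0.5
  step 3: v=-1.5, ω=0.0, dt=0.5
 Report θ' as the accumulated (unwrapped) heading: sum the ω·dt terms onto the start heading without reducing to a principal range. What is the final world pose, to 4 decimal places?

step 1: θ'=2.9930 (R=2.0000) → pose (-3.7039, 2.7459, 2.9930)
step 2: θ'=2.9930 (straight) → pose (-3.5803, 2.7274, 2.9930)
step 3: θ'=2.9930 (straight) → pose (-2.8385, 2.6164, 2.9930)

(-2.8385, 2.6164, 2.9930)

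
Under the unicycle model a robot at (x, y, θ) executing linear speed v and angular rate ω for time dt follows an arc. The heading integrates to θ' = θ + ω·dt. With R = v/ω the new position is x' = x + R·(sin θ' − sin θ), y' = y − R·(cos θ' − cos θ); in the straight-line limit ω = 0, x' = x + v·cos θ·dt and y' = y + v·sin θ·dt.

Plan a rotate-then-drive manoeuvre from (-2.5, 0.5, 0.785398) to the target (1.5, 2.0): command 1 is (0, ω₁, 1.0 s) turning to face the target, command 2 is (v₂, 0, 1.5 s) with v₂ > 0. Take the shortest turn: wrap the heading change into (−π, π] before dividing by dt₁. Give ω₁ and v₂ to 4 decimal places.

ω₁ = -0.4266, v₂ = 2.8480

heading to target = atan2(2−0.5, 1.5−-2.5) = 0.3588
Δθ = wrap(0.3588 − 0.7854) = -0.4266; ω₁ = Δθ/dt₁ = -0.4266
distance = √((1.5−-2.5)² + (2−0.5)²) = 4.2720; v₂ = distance/dt₂ = 2.8480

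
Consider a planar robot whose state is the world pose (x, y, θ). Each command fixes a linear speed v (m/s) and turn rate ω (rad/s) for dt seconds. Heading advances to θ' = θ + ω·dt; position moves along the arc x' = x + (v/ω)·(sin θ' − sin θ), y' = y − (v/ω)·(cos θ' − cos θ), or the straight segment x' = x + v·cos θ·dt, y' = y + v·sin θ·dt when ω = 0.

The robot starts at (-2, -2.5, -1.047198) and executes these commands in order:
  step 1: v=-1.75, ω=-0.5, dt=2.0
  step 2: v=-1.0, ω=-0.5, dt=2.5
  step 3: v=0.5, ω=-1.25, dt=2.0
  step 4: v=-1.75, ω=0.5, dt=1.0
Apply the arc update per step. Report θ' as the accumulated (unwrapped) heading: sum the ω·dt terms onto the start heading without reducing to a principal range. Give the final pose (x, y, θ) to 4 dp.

(-1.4003, 1.5000, -5.2972)

step 1: θ'=-2.0472 (R=3.5000) → pose (-2.0792, 0.8550, -2.0472)
step 2: θ'=-3.2972 (R=2.0000) → pose (0.0081, 1.9137, -3.2972)
step 3: θ'=-5.7972 (R=-0.4000) → pose (-0.1168, 2.6626, -5.7972)
step 4: θ'=-5.2972 (R=-3.5000) → pose (-1.4003, 1.5000, -5.2972)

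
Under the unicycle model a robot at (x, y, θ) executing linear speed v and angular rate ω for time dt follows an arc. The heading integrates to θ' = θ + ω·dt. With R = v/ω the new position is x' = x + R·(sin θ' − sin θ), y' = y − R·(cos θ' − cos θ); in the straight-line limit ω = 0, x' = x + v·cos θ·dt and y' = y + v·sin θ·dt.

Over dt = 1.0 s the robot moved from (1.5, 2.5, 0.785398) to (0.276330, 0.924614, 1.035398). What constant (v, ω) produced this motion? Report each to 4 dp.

v = -2.0000, ω = 0.2500

Δθ = 1.035398 − 0.785398 = 0.250000
ω = Δθ/dt = 0.250000/1.0 = 0.2500
R = −Δy/(cos θ' − cos θ) = -8.0000
v = R·ω = -8.0000·0.2500 = -2.0000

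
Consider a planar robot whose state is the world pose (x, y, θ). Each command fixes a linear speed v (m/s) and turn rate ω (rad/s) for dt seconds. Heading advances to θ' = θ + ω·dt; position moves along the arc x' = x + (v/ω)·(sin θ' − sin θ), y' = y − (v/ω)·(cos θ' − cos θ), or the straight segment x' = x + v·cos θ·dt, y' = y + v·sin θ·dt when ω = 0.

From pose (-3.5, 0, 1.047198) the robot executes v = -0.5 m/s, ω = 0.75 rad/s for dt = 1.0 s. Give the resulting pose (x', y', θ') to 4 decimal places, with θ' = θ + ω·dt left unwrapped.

θ' = 1.0472 + 0.75·1.0 = 1.7972
R = v/ω = -0.5/0.75 = -0.6667
x' = -3.5 + -0.6667·(sin 1.7972 − sin 1.0472) = -3.5723
y' = 0 − -0.6667·(cos 1.7972 − cos 1.0472) = -0.4830

(-3.5723, -0.4830, 1.7972)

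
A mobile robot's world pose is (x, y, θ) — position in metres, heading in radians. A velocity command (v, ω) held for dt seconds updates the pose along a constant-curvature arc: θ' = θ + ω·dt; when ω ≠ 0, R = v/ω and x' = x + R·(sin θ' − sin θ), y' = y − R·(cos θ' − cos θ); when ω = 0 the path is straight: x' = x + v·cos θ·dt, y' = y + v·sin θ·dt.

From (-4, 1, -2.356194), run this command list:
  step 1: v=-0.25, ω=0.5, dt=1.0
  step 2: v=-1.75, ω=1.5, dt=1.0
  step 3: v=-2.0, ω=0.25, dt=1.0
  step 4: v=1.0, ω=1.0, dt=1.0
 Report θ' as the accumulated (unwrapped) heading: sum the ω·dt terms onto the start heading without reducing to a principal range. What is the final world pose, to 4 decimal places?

(-5.6427, 3.4597, 0.8938)

step 1: θ'=-1.8562 (R=-0.5000) → pose (-3.8738, 1.2128, -1.8562)
step 2: θ'=-0.3562 (R=-1.1667) → pose (-4.5864, 2.6347, -0.3562)
step 3: θ'=-0.1062 (R=-8.0000) → pose (-6.5281, 3.0918, -0.1062)
step 4: θ'=0.8938 (R=1.0000) → pose (-5.6427, 3.4597, 0.8938)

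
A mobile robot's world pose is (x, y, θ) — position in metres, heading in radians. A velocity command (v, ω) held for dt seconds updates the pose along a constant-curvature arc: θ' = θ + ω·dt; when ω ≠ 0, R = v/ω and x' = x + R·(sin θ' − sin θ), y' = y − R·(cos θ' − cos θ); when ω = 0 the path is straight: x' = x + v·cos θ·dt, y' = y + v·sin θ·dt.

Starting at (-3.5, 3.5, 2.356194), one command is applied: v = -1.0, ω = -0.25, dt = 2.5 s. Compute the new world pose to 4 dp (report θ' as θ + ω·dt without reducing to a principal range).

(-2.3798, 1.3104, 1.7312)

θ' = 2.3562 + -0.25·2.5 = 1.7312
R = v/ω = -1.0/-0.25 = 4.0000
x' = -3.5 + 4.0000·(sin 1.7312 − sin 2.3562) = -2.3798
y' = 3.5 − 4.0000·(cos 1.7312 − cos 2.3562) = 1.3104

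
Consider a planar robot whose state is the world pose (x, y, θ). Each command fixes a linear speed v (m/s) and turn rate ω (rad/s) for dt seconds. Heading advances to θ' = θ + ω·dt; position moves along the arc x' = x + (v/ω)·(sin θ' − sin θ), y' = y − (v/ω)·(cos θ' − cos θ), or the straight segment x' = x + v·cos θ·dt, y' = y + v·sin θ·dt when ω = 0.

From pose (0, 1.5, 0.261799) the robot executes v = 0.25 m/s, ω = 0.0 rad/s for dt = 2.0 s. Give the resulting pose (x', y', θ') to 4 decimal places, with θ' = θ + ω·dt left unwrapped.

(0.4830, 1.6294, 0.2618)

θ' = 0.2618 + 0.0·2.0 = 0.2618
ω = 0 → straight: x' = 0 + 0.25·cos(0.2618)·2.0 = 0.4830
y' = 1.5 + 0.25·sin(0.2618)·2.0 = 1.6294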